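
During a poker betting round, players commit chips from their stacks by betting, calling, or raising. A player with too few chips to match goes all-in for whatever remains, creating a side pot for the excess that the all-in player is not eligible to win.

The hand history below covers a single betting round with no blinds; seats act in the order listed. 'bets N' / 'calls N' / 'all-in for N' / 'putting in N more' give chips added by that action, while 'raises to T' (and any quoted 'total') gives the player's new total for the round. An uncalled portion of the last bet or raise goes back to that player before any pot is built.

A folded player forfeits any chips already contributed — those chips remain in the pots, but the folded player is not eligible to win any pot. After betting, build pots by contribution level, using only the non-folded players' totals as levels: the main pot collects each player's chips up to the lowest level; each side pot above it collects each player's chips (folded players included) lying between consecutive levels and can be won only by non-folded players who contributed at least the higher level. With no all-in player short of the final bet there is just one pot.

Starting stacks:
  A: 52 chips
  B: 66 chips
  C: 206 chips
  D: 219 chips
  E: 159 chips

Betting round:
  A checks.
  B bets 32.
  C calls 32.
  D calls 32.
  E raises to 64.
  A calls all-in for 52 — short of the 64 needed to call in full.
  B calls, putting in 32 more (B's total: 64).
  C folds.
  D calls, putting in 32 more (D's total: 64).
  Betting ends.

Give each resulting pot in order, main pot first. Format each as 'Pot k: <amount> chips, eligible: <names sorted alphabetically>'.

Contributions: A=52, B=64, C=32, D=64, E=64
Folded: C
Pot levels (distinct totals of non-folded players): 52, 64
Layer 1-52: A 52 + B 52 + C 32 + D 52 + E 52 = 240 chips; eligible A, B, D, E
Layer 53-64: 12 each from B, D, E = 12*3 = 36 chips; eligible B, D, E

Pot 1: 240 chips, eligible: A, B, D, E
Pot 2: 36 chips, eligible: B, D, E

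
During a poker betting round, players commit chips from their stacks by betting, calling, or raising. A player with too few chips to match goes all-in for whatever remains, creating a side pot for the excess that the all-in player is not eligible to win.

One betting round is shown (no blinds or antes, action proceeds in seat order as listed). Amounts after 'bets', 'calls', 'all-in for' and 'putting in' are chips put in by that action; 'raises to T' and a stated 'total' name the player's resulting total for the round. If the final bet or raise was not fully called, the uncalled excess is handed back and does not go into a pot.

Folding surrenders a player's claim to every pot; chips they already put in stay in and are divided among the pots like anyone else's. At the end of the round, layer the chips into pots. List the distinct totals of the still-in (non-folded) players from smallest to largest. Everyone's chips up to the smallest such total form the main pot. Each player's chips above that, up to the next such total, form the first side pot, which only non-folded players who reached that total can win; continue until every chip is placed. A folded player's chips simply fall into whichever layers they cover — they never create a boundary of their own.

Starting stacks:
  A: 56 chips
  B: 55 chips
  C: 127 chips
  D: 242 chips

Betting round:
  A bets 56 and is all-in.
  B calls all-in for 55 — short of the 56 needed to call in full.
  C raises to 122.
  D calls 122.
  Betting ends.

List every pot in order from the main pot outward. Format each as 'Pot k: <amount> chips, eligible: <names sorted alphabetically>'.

Pot 1: 220 chips, eligible: A, B, C, D
Pot 2: 3 chips, eligible: A, C, D
Pot 3: 132 chips, eligible: C, D

Derivation:
Contributions: A=56, B=55, C=122, D=122
Pot levels (distinct totals of non-folded players): 55, 56, 122
Layer 1-55: 55 each from A, B, C, D = 55*4 = 220 chips; eligible A, B, C, D
Layer 56-56: 1 each from A, C, D = 1*3 = 3 chips; eligible A, C, D
Layer 57-122: 66 each from C, D = 66*2 = 132 chips; eligible C, D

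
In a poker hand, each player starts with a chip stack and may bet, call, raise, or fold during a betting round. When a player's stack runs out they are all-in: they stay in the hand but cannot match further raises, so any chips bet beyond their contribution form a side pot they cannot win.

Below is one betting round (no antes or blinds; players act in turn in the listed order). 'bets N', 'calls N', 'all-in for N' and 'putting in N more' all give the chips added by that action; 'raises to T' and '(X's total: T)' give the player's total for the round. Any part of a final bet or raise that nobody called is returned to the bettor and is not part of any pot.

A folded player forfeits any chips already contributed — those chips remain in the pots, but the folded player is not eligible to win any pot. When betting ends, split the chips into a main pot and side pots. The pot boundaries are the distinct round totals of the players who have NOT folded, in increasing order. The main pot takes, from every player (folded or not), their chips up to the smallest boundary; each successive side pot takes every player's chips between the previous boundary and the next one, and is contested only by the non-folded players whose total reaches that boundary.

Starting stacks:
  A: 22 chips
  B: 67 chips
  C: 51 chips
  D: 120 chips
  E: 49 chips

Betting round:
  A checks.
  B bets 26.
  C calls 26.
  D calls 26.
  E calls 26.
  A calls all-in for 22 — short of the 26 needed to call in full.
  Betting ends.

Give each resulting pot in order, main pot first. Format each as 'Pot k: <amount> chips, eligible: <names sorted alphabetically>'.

Pot 1: 110 chips, eligible: A, B, C, D, E
Pot 2: 16 chips, eligible: B, C, D, E

Derivation:
Contributions: A=22, B=26, C=26, D=26, E=26
Pot levels (distinct totals of non-folded players): 22, 26
Layer 1-22: 22 each from A, B, C, D, E = 22*5 = 110 chips; eligible A, B, C, D, E
Layer 23-26: 4 each from B, C, D, E = 4*4 = 16 chips; eligible B, C, D, E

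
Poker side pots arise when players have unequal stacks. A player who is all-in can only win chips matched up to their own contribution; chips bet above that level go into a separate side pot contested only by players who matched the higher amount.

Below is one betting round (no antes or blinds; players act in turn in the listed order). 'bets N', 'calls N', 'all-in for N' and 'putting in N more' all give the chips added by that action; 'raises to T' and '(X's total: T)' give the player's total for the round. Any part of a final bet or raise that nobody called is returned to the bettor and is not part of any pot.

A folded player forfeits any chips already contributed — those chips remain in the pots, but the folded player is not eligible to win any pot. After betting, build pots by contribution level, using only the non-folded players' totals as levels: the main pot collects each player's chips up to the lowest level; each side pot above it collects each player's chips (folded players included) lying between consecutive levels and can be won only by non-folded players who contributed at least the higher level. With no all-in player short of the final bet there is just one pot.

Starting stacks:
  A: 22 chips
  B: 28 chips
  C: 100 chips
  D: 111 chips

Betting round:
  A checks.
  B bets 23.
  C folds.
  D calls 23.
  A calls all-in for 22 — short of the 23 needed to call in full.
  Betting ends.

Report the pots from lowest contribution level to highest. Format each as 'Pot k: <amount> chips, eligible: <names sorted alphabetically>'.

Contributions: A=22, B=23, D=23
Folded: C
Pot levels (distinct totals of non-folded players): 22, 23
Layer 1-22: 22 each from A, B, D = 22*3 = 66 chips; eligible A, B, D
Layer 23-23: 1 each from B, D = 1*2 = 2 chips; eligible B, D

Pot 1: 66 chips, eligible: A, B, D
Pot 2: 2 chips, eligible: B, D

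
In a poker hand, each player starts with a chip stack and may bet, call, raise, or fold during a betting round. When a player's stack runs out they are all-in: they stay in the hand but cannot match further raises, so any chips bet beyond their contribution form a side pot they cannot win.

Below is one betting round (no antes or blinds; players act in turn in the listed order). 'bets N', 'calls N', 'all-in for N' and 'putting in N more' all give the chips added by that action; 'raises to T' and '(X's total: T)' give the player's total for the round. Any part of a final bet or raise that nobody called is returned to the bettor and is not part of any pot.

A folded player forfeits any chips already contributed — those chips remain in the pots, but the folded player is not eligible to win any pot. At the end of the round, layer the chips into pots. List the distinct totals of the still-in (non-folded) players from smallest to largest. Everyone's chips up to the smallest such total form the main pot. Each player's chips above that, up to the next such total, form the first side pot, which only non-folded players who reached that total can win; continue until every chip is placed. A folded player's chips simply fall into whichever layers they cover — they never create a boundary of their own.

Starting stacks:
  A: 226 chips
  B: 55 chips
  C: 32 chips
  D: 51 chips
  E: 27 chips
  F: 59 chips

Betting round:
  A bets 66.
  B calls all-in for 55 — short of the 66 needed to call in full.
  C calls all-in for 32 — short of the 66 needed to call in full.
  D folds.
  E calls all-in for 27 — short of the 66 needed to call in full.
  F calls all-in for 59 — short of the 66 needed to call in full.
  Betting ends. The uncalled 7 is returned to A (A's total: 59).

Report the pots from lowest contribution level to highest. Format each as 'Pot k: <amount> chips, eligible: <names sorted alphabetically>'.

Pot 1: 135 chips, eligible: A, B, C, E, F
Pot 2: 20 chips, eligible: A, B, C, F
Pot 3: 69 chips, eligible: A, B, F
Pot 4: 8 chips, eligible: A, F

Derivation:
Contributions (after 7 returned to A): A=59, B=55, C=32, E=27, F=59
Folded: D
Pot levels (distinct totals of non-folded players): 27, 32, 55, 59
Layer 1-27: 27 each from A, B, C, E, F = 27*5 = 135 chips; eligible A, B, C, E, F
Layer 28-32: 5 each from A, B, C, F = 5*4 = 20 chips; eligible A, B, C, F
Layer 33-55: 23 each from A, B, F = 23*3 = 69 chips; eligible A, B, F
Layer 56-59: 4 each from A, F = 4*2 = 8 chips; eligible A, F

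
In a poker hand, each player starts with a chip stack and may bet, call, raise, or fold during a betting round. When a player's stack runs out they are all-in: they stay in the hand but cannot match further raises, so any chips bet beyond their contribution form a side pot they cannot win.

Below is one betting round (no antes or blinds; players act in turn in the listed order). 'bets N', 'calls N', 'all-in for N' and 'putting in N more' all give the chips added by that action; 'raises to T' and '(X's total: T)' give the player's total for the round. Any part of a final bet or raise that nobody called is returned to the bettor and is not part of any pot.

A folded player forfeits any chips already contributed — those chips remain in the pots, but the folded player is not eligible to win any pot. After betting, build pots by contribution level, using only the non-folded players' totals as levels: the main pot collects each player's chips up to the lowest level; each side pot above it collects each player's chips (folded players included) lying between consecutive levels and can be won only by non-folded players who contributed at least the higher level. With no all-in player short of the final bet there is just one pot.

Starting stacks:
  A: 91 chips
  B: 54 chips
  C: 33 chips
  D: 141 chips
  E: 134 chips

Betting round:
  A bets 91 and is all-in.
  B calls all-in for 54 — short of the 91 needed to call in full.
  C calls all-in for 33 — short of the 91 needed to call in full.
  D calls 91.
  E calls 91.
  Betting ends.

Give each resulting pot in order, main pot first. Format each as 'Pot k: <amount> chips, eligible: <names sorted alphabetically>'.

Pot 1: 165 chips, eligible: A, B, C, D, E
Pot 2: 84 chips, eligible: A, B, D, E
Pot 3: 111 chips, eligible: A, D, E

Derivation:
Contributions: A=91, B=54, C=33, D=91, E=91
Pot levels (distinct totals of non-folded players): 33, 54, 91
Layer 1-33: 33 each from A, B, C, D, E = 33*5 = 165 chips; eligible A, B, C, D, E
Layer 34-54: 21 each from A, B, D, E = 21*4 = 84 chips; eligible A, B, D, E
Layer 55-91: 37 each from A, D, E = 37*3 = 111 chips; eligible A, D, E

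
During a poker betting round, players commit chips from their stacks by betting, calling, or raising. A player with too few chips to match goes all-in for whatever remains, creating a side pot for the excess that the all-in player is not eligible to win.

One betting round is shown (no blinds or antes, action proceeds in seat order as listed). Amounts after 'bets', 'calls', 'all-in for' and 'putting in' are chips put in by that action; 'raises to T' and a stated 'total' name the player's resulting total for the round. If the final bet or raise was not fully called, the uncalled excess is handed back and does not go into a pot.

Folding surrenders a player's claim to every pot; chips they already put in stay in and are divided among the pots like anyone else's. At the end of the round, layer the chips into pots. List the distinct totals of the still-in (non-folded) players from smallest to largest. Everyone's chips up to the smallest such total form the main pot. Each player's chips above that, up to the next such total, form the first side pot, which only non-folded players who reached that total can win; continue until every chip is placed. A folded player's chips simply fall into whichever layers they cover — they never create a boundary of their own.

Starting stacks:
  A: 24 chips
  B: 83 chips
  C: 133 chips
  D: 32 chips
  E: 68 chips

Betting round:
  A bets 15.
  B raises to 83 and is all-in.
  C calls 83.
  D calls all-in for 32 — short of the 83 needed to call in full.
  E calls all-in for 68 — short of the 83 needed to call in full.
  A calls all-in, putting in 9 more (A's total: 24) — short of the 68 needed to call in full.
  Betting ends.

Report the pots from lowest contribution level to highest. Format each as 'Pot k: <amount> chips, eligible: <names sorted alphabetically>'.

Contributions: A=24, B=83, C=83, D=32, E=68
Pot levels (distinct totals of non-folded players): 24, 32, 68, 83
Layer 1-24: 24 each from A, B, C, D, E = 24*5 = 120 chips; eligible A, B, C, D, E
Layer 25-32: 8 each from B, C, D, E = 8*4 = 32 chips; eligible B, C, D, E
Layer 33-68: 36 each from B, C, E = 36*3 = 108 chips; eligible B, C, E
Layer 69-83: 15 each from B, C = 15*2 = 30 chips; eligible B, C

Pot 1: 120 chips, eligible: A, B, C, D, E
Pot 2: 32 chips, eligible: B, C, D, E
Pot 3: 108 chips, eligible: B, C, E
Pot 4: 30 chips, eligible: B, C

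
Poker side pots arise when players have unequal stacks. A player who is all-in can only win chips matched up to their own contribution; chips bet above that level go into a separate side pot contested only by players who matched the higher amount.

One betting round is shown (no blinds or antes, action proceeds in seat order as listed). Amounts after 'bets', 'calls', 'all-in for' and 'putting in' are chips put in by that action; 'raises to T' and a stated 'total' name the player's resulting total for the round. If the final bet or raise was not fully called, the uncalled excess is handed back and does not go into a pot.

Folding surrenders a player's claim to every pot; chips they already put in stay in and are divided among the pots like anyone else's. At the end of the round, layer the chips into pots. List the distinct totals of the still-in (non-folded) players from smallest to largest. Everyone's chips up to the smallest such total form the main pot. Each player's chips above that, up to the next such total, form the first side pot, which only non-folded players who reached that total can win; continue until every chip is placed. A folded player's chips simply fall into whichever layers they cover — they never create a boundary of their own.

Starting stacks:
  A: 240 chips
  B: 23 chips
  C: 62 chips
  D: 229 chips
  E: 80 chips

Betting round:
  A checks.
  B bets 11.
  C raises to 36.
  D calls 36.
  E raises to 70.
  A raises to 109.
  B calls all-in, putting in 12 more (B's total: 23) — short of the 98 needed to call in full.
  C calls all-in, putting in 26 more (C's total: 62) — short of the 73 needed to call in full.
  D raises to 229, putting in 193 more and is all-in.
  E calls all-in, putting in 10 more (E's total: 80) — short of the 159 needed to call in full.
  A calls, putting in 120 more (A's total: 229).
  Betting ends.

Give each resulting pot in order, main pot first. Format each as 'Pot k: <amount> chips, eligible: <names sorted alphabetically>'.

Contributions: A=229, B=23, C=62, D=229, E=80
Pot levels (distinct totals of non-folded players): 23, 62, 80, 229
Layer 1-23: 23 each from A, B, C, D, E = 23*5 = 115 chips; eligible A, B, C, D, E
Layer 24-62: 39 each from A, C, D, E = 39*4 = 156 chips; eligible A, C, D, E
Layer 63-80: 18 each from A, D, E = 18*3 = 54 chips; eligible A, D, E
Layer 81-229: 149 each from A, D = 149*2 = 298 chips; eligible A, D

Pot 1: 115 chips, eligible: A, B, C, D, E
Pot 2: 156 chips, eligible: A, C, D, E
Pot 3: 54 chips, eligible: A, D, E
Pot 4: 298 chips, eligible: A, D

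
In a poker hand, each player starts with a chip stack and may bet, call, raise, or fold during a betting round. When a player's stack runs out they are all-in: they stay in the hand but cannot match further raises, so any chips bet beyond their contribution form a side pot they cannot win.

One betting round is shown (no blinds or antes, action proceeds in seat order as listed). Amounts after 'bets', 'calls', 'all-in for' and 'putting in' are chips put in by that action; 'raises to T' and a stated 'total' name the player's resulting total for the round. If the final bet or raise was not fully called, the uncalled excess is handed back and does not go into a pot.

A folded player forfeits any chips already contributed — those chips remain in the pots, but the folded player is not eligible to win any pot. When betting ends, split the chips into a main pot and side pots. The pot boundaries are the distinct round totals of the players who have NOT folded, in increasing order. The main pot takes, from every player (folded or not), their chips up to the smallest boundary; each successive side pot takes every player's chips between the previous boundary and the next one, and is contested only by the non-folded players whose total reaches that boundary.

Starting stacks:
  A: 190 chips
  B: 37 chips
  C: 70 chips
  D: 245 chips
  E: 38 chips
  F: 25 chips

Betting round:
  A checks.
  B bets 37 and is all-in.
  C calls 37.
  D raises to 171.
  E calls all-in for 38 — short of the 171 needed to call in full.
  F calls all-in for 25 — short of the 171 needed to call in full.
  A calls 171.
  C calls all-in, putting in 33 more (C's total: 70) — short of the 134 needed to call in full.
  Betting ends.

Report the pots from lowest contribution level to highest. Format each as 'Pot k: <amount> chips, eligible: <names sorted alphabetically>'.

Contributions: A=171, B=37, C=70, D=171, E=38, F=25
Pot levels (distinct totals of non-folded players): 25, 37, 38, 70, 171
Layer 1-25: 25 each from A, B, C, D, E, F = 25*6 = 150 chips; eligible A, B, C, D, E, F
Layer 26-37: 12 each from A, B, C, D, E = 12*5 = 60 chips; eligible A, B, C, D, E
Layer 38-38: 1 each from A, C, D, E = 1*4 = 4 chips; eligible A, C, D, E
Layer 39-70: 32 each from A, C, D = 32*3 = 96 chips; eligible A, C, D
Layer 71-171: 101 each from A, D = 101*2 = 202 chips; eligible A, D

Pot 1: 150 chips, eligible: A, B, C, D, E, F
Pot 2: 60 chips, eligible: A, B, C, D, E
Pot 3: 4 chips, eligible: A, C, D, E
Pot 4: 96 chips, eligible: A, C, D
Pot 5: 202 chips, eligible: A, D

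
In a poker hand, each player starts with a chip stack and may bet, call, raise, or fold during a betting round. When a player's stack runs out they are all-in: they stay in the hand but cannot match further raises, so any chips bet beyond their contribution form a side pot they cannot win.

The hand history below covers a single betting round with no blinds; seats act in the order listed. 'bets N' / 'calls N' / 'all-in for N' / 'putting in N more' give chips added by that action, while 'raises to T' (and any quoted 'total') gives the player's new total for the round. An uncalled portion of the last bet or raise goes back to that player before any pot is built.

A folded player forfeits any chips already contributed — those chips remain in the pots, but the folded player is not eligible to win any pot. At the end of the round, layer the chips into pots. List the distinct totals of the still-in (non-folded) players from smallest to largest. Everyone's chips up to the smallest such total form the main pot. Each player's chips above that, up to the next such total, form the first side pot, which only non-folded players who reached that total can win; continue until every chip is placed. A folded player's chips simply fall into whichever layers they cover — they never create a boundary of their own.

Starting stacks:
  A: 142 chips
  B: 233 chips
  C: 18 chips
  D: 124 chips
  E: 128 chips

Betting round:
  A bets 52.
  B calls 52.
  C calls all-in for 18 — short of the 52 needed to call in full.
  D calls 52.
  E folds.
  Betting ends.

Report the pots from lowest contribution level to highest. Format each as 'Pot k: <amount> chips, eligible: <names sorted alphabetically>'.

Contributions: A=52, B=52, C=18, D=52
Folded: E
Pot levels (distinct totals of non-folded players): 18, 52
Layer 1-18: 18 each from A, B, C, D = 18*4 = 72 chips; eligible A, B, C, D
Layer 19-52: 34 each from A, B, D = 34*3 = 102 chips; eligible A, B, D

Pot 1: 72 chips, eligible: A, B, C, D
Pot 2: 102 chips, eligible: A, B, D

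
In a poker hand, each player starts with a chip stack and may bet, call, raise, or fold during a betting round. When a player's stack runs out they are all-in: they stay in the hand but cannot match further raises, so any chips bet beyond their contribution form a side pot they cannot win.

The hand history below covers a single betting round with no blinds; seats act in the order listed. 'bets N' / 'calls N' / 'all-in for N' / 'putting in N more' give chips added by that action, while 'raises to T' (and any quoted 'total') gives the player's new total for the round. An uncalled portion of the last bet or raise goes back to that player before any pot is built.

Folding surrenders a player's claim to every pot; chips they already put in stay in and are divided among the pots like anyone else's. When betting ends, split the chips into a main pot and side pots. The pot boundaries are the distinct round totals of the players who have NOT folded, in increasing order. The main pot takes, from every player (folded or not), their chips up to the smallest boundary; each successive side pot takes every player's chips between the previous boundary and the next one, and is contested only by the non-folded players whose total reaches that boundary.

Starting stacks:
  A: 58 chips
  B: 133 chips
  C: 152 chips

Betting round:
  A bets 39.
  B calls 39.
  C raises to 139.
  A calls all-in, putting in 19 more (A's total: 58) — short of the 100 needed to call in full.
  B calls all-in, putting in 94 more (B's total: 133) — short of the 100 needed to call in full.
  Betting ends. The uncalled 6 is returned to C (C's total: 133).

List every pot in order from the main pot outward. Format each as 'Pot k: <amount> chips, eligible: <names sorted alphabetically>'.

Contributions (after 6 returned to C): A=58, B=133, C=133
Pot levels (distinct totals of non-folded players): 58, 133
Layer 1-58: 58 each from A, B, C = 58*3 = 174 chips; eligible A, B, C
Layer 59-133: 75 each from B, C = 75*2 = 150 chips; eligible B, C

Pot 1: 174 chips, eligible: A, B, C
Pot 2: 150 chips, eligible: B, C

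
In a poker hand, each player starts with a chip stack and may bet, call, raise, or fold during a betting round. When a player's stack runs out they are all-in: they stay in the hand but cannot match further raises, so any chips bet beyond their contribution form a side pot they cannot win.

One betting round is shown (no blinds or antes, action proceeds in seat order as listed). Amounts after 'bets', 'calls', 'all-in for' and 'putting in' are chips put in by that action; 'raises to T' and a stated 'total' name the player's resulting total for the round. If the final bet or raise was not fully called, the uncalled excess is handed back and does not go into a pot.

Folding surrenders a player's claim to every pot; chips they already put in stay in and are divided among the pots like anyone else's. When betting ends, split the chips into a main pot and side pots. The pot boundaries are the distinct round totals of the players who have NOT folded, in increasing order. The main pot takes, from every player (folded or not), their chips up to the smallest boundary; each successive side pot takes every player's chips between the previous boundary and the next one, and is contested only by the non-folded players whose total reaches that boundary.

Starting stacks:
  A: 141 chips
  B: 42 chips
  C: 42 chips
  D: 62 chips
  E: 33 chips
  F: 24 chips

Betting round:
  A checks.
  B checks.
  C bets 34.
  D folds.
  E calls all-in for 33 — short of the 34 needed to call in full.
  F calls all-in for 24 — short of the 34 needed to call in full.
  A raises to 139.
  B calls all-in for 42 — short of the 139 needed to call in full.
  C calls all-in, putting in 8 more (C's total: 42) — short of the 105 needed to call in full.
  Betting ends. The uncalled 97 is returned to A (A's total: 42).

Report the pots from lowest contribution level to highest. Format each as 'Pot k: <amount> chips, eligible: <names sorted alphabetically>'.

Pot 1: 120 chips, eligible: A, B, C, E, F
Pot 2: 36 chips, eligible: A, B, C, E
Pot 3: 27 chips, eligible: A, B, C

Derivation:
Contributions (after 97 returned to A): A=42, B=42, C=42, E=33, F=24
Folded: D
Pot levels (distinct totals of non-folded players): 24, 33, 42
Layer 1-24: 24 each from A, B, C, E, F = 24*5 = 120 chips; eligible A, B, C, E, F
Layer 25-33: 9 each from A, B, C, E = 9*4 = 36 chips; eligible A, B, C, E
Layer 34-42: 9 each from A, B, C = 9*3 = 27 chips; eligible A, B, C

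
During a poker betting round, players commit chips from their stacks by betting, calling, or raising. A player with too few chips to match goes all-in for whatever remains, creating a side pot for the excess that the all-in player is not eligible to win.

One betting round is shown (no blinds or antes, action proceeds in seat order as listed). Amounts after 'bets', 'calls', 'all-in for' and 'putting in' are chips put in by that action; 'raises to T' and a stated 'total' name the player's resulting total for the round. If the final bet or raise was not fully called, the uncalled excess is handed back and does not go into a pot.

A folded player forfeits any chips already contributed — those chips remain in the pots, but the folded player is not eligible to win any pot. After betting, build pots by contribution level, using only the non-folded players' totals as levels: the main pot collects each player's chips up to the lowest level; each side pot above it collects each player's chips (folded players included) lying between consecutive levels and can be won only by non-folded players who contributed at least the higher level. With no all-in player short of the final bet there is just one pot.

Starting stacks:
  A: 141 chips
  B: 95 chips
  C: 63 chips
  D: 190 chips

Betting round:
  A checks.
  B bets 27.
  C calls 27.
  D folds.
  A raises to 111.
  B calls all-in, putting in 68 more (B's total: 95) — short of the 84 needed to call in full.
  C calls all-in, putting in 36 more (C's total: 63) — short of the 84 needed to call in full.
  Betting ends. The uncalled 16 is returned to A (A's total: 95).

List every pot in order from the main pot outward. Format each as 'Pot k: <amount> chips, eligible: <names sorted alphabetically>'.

Pot 1: 189 chips, eligible: A, B, C
Pot 2: 64 chips, eligible: A, B

Derivation:
Contributions (after 16 returned to A): A=95, B=95, C=63
Folded: D
Pot levels (distinct totals of non-folded players): 63, 95
Layer 1-63: 63 each from A, B, C = 63*3 = 189 chips; eligible A, B, C
Layer 64-95: 32 each from A, B = 32*2 = 64 chips; eligible A, B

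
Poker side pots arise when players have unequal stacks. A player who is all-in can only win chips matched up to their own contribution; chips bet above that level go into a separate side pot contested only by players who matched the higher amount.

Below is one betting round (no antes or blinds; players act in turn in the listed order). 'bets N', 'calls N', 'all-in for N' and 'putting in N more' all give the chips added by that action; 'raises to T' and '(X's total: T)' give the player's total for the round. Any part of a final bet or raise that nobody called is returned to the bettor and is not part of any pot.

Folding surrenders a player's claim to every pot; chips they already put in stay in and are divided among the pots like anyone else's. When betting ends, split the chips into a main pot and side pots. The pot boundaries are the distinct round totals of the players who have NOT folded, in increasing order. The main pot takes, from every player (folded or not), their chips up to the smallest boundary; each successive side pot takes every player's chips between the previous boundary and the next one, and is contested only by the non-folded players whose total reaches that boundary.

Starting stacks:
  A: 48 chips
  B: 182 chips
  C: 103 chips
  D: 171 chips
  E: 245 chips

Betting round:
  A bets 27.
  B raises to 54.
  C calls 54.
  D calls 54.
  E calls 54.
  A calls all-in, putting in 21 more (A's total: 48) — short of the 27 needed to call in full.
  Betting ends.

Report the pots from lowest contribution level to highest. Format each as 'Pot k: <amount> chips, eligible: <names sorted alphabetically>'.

Pot 1: 240 chips, eligible: A, B, C, D, E
Pot 2: 24 chips, eligible: B, C, D, E

Derivation:
Contributions: A=48, B=54, C=54, D=54, E=54
Pot levels (distinct totals of non-folded players): 48, 54
Layer 1-48: 48 each from A, B, C, D, E = 48*5 = 240 chips; eligible A, B, C, D, E
Layer 49-54: 6 each from B, C, D, E = 6*4 = 24 chips; eligible B, C, D, E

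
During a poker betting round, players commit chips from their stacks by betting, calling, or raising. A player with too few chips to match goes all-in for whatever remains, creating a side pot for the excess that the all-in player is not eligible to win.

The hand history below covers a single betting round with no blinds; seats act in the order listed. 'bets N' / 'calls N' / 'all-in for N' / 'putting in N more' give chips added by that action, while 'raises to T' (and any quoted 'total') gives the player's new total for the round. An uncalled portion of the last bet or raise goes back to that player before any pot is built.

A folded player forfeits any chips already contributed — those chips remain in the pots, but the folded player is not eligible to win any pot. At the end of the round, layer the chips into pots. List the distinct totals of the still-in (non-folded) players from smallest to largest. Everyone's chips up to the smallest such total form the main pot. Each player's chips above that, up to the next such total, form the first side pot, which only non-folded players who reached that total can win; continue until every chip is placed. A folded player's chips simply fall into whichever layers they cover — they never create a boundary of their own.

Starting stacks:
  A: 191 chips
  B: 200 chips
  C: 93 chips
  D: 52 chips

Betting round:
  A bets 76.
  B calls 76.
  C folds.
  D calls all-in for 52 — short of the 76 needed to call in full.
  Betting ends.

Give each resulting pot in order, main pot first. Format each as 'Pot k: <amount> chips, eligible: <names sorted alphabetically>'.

Pot 1: 156 chips, eligible: A, B, D
Pot 2: 48 chips, eligible: A, B

Derivation:
Contributions: A=76, B=76, D=52
Folded: C
Pot levels (distinct totals of non-folded players): 52, 76
Layer 1-52: 52 each from A, B, D = 52*3 = 156 chips; eligible A, B, D
Layer 53-76: 24 each from A, B = 24*2 = 48 chips; eligible A, B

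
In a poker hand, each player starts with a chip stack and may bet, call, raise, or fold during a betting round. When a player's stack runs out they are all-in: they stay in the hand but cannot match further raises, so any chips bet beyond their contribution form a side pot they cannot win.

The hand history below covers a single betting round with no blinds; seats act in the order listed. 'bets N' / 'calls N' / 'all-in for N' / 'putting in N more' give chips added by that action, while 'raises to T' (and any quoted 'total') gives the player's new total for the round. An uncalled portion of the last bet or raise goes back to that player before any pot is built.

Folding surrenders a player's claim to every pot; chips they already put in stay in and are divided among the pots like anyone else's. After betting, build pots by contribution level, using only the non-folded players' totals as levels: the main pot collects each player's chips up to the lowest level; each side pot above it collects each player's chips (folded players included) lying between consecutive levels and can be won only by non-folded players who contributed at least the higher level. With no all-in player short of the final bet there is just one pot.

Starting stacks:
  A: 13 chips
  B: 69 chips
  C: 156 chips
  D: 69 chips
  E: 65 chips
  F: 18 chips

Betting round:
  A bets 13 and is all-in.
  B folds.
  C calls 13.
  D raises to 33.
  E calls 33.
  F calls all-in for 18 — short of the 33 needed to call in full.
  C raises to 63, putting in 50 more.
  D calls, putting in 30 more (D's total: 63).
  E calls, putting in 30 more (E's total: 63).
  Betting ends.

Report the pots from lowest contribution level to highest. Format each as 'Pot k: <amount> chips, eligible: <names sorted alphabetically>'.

Contributions: A=13, C=63, D=63, E=63, F=18
Folded: B
Pot levels (distinct totals of non-folded players): 13, 18, 63
Layer 1-13: 13 each from A, C, D, E, F = 13*5 = 65 chips; eligible A, C, D, E, F
Layer 14-18: 5 each from C, D, E, F = 5*4 = 20 chips; eligible C, D, E, F
Layer 19-63: 45 each from C, D, E = 45*3 = 135 chips; eligible C, D, E

Pot 1: 65 chips, eligible: A, C, D, E, F
Pot 2: 20 chips, eligible: C, D, E, F
Pot 3: 135 chips, eligible: C, D, E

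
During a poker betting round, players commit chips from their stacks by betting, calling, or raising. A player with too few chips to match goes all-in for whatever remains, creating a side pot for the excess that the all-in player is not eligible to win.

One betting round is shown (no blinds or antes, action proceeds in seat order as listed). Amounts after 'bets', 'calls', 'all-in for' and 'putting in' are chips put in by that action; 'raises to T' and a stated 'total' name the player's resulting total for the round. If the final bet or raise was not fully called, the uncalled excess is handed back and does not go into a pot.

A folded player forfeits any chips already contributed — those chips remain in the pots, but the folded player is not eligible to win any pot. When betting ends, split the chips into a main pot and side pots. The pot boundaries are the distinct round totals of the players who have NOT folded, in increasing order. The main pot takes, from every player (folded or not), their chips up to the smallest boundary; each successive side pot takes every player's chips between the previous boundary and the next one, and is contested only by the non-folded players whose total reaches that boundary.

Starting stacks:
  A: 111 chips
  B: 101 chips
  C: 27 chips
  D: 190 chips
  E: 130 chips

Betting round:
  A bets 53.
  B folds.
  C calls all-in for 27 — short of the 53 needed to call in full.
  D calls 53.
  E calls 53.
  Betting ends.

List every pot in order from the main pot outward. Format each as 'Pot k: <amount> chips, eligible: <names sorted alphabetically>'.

Pot 1: 108 chips, eligible: A, C, D, E
Pot 2: 78 chips, eligible: A, D, E

Derivation:
Contributions: A=53, C=27, D=53, E=53
Folded: B
Pot levels (distinct totals of non-folded players): 27, 53
Layer 1-27: 27 each from A, C, D, E = 27*4 = 108 chips; eligible A, C, D, E
Layer 28-53: 26 each from A, D, E = 26*3 = 78 chips; eligible A, D, E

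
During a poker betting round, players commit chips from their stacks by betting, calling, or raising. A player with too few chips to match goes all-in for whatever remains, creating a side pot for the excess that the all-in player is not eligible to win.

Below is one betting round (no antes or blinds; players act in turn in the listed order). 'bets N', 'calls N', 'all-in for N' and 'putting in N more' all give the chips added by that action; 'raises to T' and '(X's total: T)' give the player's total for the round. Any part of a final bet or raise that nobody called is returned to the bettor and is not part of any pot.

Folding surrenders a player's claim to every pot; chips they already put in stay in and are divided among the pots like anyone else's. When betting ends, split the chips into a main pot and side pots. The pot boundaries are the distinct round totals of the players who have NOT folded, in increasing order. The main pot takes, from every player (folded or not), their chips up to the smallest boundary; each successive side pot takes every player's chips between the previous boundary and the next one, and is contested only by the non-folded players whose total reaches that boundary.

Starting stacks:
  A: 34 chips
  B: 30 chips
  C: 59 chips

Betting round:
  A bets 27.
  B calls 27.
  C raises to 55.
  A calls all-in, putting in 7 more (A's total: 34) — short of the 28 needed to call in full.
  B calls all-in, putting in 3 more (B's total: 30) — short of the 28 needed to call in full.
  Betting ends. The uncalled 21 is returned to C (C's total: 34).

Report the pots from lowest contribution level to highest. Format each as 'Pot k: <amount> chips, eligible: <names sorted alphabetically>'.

Contributions (after 21 returned to C): A=34, B=30, C=34
Pot levels (distinct totals of non-folded players): 30, 34
Layer 1-30: 30 each from A, B, C = 30*3 = 90 chips; eligible A, B, C
Layer 31-34: 4 each from A, C = 4*2 = 8 chips; eligible A, C

Pot 1: 90 chips, eligible: A, B, C
Pot 2: 8 chips, eligible: A, C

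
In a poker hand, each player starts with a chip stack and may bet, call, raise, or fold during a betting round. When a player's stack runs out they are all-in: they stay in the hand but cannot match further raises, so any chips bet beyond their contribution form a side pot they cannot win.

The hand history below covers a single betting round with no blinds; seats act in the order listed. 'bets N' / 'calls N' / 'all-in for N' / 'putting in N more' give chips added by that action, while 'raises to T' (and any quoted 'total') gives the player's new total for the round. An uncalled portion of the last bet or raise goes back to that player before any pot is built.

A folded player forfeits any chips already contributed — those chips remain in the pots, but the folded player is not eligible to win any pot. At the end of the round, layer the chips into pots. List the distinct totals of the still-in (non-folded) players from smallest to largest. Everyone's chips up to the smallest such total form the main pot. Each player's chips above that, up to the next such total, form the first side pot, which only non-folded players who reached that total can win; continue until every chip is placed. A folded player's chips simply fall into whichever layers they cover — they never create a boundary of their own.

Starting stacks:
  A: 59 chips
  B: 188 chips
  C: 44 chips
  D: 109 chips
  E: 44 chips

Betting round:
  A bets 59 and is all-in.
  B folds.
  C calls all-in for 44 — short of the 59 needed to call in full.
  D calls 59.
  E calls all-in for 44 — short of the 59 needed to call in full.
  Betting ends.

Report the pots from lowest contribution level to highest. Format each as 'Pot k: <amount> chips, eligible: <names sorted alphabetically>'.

Pot 1: 176 chips, eligible: A, C, D, E
Pot 2: 30 chips, eligible: A, D

Derivation:
Contributions: A=59, C=44, D=59, E=44
Folded: B
Pot levels (distinct totals of non-folded players): 44, 59
Layer 1-44: 44 each from A, C, D, E = 44*4 = 176 chips; eligible A, C, D, E
Layer 45-59: 15 each from A, D = 15*2 = 30 chips; eligible A, D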